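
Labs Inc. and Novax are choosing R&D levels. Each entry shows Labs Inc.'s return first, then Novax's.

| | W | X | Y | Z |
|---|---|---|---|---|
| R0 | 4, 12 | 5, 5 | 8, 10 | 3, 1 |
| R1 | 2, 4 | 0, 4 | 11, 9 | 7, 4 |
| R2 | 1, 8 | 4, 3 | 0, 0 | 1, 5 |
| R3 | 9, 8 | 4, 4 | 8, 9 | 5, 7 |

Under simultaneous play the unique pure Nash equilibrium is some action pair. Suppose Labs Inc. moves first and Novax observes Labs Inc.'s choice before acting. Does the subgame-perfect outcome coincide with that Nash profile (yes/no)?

yes

Solve by backward induction (Labs Inc. leads).
- R0: BR = W, leader payoff 4.
- R1: BR = Y, leader payoff 11.
- R2: BR = W, leader payoff 1.
- R3: BR = Y, leader payoff 8.
Among 4, 11, 1, 8, the best is 11 at R1. Subgame-perfect outcome: (R1, Y) with payoffs (11, 9).
For the simultaneous game, intersect best replies.
Labs Inc.'s best replies: W→R3; X→R0; Y→R1; Z→R1.
Novax's best replies: R0→W; R1→Y; R2→W; R3→Y.
The unique mutual best reply is (R1, Y), giving (11, 9).
Sequential outcome (R1, Y) coincides with the Nash profile (R1, Y).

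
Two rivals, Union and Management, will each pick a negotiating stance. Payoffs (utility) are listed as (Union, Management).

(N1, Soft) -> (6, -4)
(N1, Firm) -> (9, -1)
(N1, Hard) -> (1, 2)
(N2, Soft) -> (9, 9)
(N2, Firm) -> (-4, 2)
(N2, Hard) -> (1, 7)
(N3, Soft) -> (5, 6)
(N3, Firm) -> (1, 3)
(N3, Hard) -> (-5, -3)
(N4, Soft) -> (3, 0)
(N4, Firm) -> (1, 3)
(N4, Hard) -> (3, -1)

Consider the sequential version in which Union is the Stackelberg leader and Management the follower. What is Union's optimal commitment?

Backward induction with Union moving first.
- N1: Management compares -4, -1, 2 and picks Hard; Union would get 1.
- N2: Management compares 9, 2, 7 and picks Soft; Union would get 9.
- N3: Management compares 6, 3, -3 and picks Soft; Union would get 5.
- N4: Management compares 0, 3, -1 and picks Firm; Union would get 1.
Maximizing over 1, 9, 5, 1, Union chooses N2. Subgame-perfect outcome: (N2, Soft) with payoffs (9, 9).

N2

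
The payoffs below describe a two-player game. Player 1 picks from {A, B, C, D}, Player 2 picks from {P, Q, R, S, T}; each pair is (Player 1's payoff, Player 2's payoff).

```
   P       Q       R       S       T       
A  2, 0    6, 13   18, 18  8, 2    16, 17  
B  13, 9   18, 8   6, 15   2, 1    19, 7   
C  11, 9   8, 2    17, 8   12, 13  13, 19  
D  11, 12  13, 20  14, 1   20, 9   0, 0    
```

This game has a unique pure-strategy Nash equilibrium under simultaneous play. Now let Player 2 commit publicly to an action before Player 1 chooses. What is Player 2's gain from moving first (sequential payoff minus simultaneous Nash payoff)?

Solve by backward induction (Player 2 leads).
- P: BR = B, leader payoff 9.
- Q: BR = B, leader payoff 8.
- R: BR = A, leader payoff 18.
- S: BR = D, leader payoff 9.
- T: BR = B, leader payoff 7.
Maximizing over 9, 8, 18, 9, 7, Player 2 chooses R. Subgame-perfect outcome: (A, R) with payoffs (18, 18).
Now find the simultaneous Nash equilibrium.
Player 1's best replies: P→B; Q→B; R→A; S→D; T→B.
Player 2's best replies: A→R; B→R; C→T; D→Q.
Only (A, R) has each player best-responding; Nash payoffs (18, 18).
Player 2's commitment gain: 18 − 18 = 0.

0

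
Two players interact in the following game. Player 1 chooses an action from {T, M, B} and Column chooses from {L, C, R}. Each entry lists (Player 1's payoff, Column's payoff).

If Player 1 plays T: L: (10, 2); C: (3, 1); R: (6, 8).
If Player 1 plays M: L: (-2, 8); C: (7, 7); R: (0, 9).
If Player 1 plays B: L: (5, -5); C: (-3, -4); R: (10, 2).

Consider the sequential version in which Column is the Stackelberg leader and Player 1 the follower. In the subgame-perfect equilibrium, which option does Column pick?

C

Solve by backward induction (Column leads).
- L → Player 1 plays T (best of 10, -2, 5); Column gets 2.
- C → Player 1 plays M (best of 3, 7, -3); Column gets 7.
- R → Player 1 plays B (best of 6, 0, 10); Column gets 2.
Among 2, 7, 2, the best is 7 at C. Subgame-perfect outcome: (M, C) with payoffs (7, 7).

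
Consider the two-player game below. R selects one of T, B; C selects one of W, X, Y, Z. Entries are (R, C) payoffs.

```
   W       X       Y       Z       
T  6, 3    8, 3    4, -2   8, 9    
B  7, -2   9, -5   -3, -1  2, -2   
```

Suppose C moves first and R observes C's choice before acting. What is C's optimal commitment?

Z

R best-responds to each possible C move:
- W: R compares 6, 7 and picks B; C would get -2.
- X: R compares 8, 9 and picks B; C would get -5.
- Y: R compares 4, -3 and picks T; C would get -2.
- Z: R compares 8, 2 and picks T; C would get 9.
Among -2, -5, -2, 9, the best is 9 at Z. Subgame-perfect outcome: (T, Z) with payoffs (8, 9).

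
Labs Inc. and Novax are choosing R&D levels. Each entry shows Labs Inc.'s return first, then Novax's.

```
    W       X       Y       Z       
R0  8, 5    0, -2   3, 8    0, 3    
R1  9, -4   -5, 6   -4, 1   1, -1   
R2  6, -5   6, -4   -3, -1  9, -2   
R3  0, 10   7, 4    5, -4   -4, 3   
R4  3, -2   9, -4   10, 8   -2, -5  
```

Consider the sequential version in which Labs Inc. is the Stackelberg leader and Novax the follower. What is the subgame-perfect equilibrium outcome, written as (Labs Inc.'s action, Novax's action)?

(R4, Y)

Novax best-responds to each possible Labs Inc. move:
- R0 → Novax plays Y (best of 5, -2, 8, 3); Labs Inc. gets 3.
- R1 → Novax plays X (best of -4, 6, 1, -1); Labs Inc. gets -5.
- R2 → Novax plays Y (best of -5, -4, -1, -2); Labs Inc. gets -3.
- R3 → Novax plays W (best of 10, 4, -4, 3); Labs Inc. gets 0.
- R4 → Novax plays Y (best of -2, -4, 8, -5); Labs Inc. gets 10.
Among 3, -5, -3, 0, 10, the best is 10 at R4. Subgame-perfect outcome: (R4, Y) with payoffs (10, 8).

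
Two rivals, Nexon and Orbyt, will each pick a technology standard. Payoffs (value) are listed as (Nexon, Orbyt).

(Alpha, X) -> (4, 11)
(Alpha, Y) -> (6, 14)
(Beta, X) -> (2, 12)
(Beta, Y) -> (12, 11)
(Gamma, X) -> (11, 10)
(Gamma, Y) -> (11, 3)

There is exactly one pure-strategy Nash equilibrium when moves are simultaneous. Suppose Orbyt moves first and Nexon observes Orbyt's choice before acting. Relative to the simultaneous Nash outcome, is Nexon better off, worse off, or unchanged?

better off

Nexon best-responds to each possible Orbyt move:
- X → Nexon plays Gamma (best of 4, 2, 11); Orbyt gets 10.
- Y → Nexon plays Beta (best of 6, 12, 11); Orbyt gets 11.
Among 10, 11, the best is 11 at Y. Subgame-perfect outcome: (Beta, Y) with payoffs (12, 11).
Now find the simultaneous Nash equilibrium.
Nexon's best replies: X→Gamma; Y→Beta.
Orbyt's best replies: Alpha→Y; Beta→X; Gamma→X.
The unique mutual best reply is (Gamma, X), giving (11, 10).
Nexon earns 12 sequentially versus 11 at the Nash outcome: better off.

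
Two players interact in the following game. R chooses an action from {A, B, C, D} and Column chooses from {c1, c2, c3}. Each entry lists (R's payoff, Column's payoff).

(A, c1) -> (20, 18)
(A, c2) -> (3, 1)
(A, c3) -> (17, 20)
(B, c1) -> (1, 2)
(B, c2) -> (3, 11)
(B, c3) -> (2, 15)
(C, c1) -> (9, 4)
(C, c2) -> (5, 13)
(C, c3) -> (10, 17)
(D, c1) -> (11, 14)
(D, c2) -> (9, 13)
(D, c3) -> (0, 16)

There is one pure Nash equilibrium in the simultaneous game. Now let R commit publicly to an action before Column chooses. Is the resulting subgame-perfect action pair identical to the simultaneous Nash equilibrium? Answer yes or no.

Work backward from Column's decision.
- A: BR = c3, leader payoff 17.
- B: BR = c3, leader payoff 2.
- C: BR = c3, leader payoff 10.
- D: BR = c3, leader payoff 0.
Maximizing over 17, 2, 10, 0, R chooses A. Subgame-perfect outcome: (A, c3) with payoffs (17, 20).
Under simultaneous play:
R's best replies: c1→A; c2→D; c3→A.
Column's best replies: A→c3; B→c3; C→c3; D→c3.
Only (A, c3) has each player best-responding; Nash payoffs (17, 20).
Sequential outcome (A, c3) coincides with the Nash profile (A, c3).

yes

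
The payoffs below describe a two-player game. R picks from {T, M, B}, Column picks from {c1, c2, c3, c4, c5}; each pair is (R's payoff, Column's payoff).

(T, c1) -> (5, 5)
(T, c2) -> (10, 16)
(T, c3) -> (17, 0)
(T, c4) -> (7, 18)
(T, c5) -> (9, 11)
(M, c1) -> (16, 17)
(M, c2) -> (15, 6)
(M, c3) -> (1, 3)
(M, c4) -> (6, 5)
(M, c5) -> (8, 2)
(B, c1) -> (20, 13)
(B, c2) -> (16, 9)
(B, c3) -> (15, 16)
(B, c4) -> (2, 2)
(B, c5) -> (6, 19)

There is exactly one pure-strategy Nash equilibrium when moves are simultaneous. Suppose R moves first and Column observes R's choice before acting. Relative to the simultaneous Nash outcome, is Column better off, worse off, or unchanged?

Column best-responds to each possible R move:
- T → Column plays c4 (best of 5, 16, 0, 18, 11); R gets 7.
- M → Column plays c1 (best of 17, 6, 3, 5, 2); R gets 16.
- B → Column plays c5 (best of 13, 9, 16, 2, 19); R gets 6.
R's induced payoffs are 7, 16, 6, so R commits to M. Subgame-perfect outcome: (M, c1) with payoffs (16, 17).
Now find the simultaneous Nash equilibrium.
R's best replies: c1→B; c2→B; c3→T; c4→T; c5→T.
Column's best replies: T→c4; M→c1; B→c5.
The unique mutual best reply is (T, c4), giving (7, 18).
Column earns 17 sequentially versus 18 at the Nash outcome: worse off.

worse off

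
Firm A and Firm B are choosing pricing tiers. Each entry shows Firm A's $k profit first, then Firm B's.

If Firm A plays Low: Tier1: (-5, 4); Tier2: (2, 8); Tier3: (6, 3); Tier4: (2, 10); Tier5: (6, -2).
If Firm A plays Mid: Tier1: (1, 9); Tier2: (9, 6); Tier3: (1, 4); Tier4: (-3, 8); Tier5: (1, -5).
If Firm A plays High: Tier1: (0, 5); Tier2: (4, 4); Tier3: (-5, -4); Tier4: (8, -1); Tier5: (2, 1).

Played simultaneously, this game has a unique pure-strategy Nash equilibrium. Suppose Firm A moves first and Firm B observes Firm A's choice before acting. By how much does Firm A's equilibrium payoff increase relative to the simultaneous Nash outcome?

Work backward from Firm B's decision.
- Low: BR = Tier4, leader payoff 2.
- Mid: BR = Tier1, leader payoff 1.
- High: BR = Tier1, leader payoff 0.
Firm A's induced payoffs are 2, 1, 0, so Firm A commits to Low. Subgame-perfect outcome: (Low, Tier4) with payoffs (2, 10).
Under simultaneous play:
Firm A's best replies: Tier1→Mid; Tier2→Mid; Tier3→Low; Tier4→High; Tier5→Low.
Firm B's best replies: Low→Tier4; Mid→Tier1; High→Tier1.
Only (Mid, Tier1) has each player best-responding; Nash payoffs (1, 9).
Firm A's commitment gain: 2 − 1 = 1.

1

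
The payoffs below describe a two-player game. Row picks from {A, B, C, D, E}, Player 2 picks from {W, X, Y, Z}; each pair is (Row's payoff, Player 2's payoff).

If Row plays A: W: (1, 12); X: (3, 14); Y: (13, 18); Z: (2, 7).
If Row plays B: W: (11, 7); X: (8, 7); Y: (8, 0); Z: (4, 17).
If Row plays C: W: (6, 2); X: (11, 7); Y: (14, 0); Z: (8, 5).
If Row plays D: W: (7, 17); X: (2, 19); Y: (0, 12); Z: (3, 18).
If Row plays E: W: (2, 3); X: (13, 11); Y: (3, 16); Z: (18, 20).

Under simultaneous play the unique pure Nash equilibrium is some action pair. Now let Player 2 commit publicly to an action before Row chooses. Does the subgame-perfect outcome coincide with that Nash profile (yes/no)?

Work backward from Row's decision.
- W → Row plays B (best of 1, 11, 6, 7, 2); Player 2 gets 7.
- X → Row plays E (best of 3, 8, 11, 2, 13); Player 2 gets 11.
- Y → Row plays C (best of 13, 8, 14, 0, 3); Player 2 gets 0.
- Z → Row plays E (best of 2, 4, 8, 3, 18); Player 2 gets 20.
Maximizing over 7, 11, 0, 20, Player 2 chooses Z. Subgame-perfect outcome: (E, Z) with payoffs (18, 20).
For the simultaneous game, intersect best replies.
Row's best replies: W→B; X→E; Y→C; Z→E.
Player 2's best replies: A→Y; B→Z; C→X; D→X; E→Z.
The unique mutual best reply is (E, Z), giving (18, 20).
Sequential outcome (E, Z) coincides with the Nash profile (E, Z).

yes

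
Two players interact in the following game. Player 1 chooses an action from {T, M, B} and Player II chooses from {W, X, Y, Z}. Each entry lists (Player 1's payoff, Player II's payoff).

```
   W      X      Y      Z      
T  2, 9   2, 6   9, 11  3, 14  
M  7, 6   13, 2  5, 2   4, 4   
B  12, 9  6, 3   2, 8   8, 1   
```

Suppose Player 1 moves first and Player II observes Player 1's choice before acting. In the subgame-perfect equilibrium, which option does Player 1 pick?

Backward induction with Player 1 moving first.
- T: BR = Z, leader payoff 3.
- M: BR = W, leader payoff 7.
- B: BR = W, leader payoff 12.
Player 1's induced payoffs are 3, 7, 12, so Player 1 commits to B. Subgame-perfect outcome: (B, W) with payoffs (12, 9).

B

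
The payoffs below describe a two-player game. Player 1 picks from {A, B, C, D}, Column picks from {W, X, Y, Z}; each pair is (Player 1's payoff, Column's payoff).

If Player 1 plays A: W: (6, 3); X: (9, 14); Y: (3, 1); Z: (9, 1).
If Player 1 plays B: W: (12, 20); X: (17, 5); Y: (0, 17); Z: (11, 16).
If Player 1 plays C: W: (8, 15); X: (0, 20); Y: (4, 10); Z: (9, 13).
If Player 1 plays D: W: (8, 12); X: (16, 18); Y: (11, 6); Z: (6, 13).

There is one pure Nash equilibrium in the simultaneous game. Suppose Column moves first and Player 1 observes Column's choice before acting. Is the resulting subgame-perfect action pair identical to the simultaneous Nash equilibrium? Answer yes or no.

yes

Player 1 best-responds to each possible Column move:
- W: BR = B, leader payoff 20.
- X: BR = B, leader payoff 5.
- Y: BR = D, leader payoff 6.
- Z: BR = B, leader payoff 16.
Column's induced payoffs are 20, 5, 6, 16, so Column commits to W. Subgame-perfect outcome: (B, W) with payoffs (12, 20).
Under simultaneous play:
Player 1's best replies: W→B; X→B; Y→D; Z→B.
Column's best replies: A→X; B→W; C→X; D→X.
Only (B, W) has each player best-responding; Nash payoffs (12, 20).
Sequential outcome (B, W) coincides with the Nash profile (B, W).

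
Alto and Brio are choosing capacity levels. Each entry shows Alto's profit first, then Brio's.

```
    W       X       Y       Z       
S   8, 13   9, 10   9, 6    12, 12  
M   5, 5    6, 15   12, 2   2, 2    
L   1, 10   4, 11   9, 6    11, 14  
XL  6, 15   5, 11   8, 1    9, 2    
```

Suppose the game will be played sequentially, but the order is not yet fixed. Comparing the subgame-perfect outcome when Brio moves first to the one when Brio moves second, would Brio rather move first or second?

second

If Alto leads: Brio's best replies are S→W, M→X, L→Z, XL→W; Alto's induced payoffs 8, 6, 11, 6; outcome (L, Z), payoffs (11, 14).
If Brio leads: Alto's best replies are W→S, X→S, Y→M, Z→S; Brio's induced payoffs 13, 10, 2, 12; outcome (S, W), payoffs (8, 13).
Brio gets 13 moving first and 14 moving second, so Brio prefers to move second.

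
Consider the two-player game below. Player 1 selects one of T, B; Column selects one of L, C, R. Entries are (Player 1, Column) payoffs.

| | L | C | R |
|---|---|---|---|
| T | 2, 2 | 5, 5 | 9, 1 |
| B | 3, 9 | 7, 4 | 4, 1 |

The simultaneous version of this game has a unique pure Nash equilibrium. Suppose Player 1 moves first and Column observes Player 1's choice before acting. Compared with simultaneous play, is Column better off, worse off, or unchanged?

worse off

Column best-responds to each possible Player 1 move:
- T: Column compares 2, 5, 1 and picks C; Player 1 would get 5.
- B: Column compares 9, 4, 1 and picks L; Player 1 would get 3.
Player 1's induced payoffs are 5, 3, so Player 1 commits to T. Subgame-perfect outcome: (T, C) with payoffs (5, 5).
Now find the simultaneous Nash equilibrium.
Player 1's best replies: L→B; C→B; R→T.
Column's best replies: T→C; B→L.
The unique mutual best reply is (B, L), giving (3, 9).
Column earns 5 sequentially versus 9 at the Nash outcome: worse off.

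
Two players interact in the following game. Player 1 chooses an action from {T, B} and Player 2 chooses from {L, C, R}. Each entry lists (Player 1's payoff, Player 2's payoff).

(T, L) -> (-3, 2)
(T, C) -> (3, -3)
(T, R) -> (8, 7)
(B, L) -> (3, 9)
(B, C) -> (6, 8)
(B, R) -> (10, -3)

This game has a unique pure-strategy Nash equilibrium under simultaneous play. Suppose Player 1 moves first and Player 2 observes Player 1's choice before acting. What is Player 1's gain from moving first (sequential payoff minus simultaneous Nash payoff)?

Solve by backward induction (Player 1 leads).
- T: BR = R, leader payoff 8.
- B: BR = L, leader payoff 3.
Player 1's induced payoffs are 8, 3, so Player 1 commits to T. Subgame-perfect outcome: (T, R) with payoffs (8, 7).
Under simultaneous play:
Player 1's best replies: L→B; C→B; R→B.
Player 2's best replies: T→R; B→L.
Only (B, L) has each player best-responding; Nash payoffs (3, 9).
Player 1's commitment gain: 8 − 3 = 5.

5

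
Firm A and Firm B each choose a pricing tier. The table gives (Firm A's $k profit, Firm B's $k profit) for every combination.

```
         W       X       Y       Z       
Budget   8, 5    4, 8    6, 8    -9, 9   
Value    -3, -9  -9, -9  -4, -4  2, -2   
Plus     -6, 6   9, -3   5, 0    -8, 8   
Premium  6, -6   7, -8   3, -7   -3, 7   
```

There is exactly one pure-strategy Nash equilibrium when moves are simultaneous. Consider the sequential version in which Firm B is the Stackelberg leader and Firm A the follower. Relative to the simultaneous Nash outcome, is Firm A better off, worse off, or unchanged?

better off

Work backward from Firm A's decision.
- W: Firm A compares 8, -3, -6, 6 and picks Budget; Firm B would get 5.
- X: Firm A compares 4, -9, 9, 7 and picks Plus; Firm B would get -3.
- Y: Firm A compares 6, -4, 5, 3 and picks Budget; Firm B would get 8.
- Z: Firm A compares -9, 2, -8, -3 and picks Value; Firm B would get -2.
Maximizing over 5, -3, 8, -2, Firm B chooses Y. Subgame-perfect outcome: (Budget, Y) with payoffs (6, 8).
Under simultaneous play:
Firm A's best replies: W→Budget; X→Plus; Y→Budget; Z→Value.
Firm B's best replies: Budget→Z; Value→Z; Plus→Z; Premium→Z.
Only (Value, Z) has each player best-responding; Nash payoffs (2, -2).
Firm A earns 6 sequentially versus 2 at the Nash outcome: better off.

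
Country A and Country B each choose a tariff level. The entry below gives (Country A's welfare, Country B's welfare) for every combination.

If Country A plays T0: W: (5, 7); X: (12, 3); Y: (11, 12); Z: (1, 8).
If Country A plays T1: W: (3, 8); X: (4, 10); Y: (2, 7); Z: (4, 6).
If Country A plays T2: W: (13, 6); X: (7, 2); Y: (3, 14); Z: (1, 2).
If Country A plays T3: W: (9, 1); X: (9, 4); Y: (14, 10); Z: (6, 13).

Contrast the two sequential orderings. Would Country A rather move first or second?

first

If Country A leads: Country B's best replies are T0→Y, T1→X, T2→Y, T3→Z; Country A's induced payoffs 11, 4, 3, 6; outcome (T0, Y), payoffs (11, 12).
If Country B leads: Country A's best replies are W→T2, X→T0, Y→T3, Z→T3; Country B's induced payoffs 6, 3, 10, 13; outcome (T3, Z), payoffs (6, 13).
Country A gets 11 moving first and 6 moving second, so Country A prefers to move first.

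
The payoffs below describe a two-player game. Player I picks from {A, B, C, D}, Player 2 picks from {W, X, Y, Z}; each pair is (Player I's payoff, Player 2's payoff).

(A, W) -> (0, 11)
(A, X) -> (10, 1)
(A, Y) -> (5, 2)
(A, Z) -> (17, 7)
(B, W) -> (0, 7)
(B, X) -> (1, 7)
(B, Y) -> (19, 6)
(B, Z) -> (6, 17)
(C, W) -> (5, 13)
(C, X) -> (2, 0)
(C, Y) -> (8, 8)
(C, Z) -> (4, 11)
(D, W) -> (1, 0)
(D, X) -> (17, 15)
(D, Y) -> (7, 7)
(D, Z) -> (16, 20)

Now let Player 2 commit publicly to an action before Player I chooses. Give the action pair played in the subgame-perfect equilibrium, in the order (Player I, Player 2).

Work backward from Player I's decision.
- W → Player I plays C (best of 0, 0, 5, 1); Player 2 gets 13.
- X → Player I plays D (best of 10, 1, 2, 17); Player 2 gets 15.
- Y → Player I plays B (best of 5, 19, 8, 7); Player 2 gets 6.
- Z → Player I plays A (best of 17, 6, 4, 16); Player 2 gets 7.
Among 13, 15, 6, 7, the best is 15 at X. Subgame-perfect outcome: (D, X) with payoffs (17, 15).

(D, X)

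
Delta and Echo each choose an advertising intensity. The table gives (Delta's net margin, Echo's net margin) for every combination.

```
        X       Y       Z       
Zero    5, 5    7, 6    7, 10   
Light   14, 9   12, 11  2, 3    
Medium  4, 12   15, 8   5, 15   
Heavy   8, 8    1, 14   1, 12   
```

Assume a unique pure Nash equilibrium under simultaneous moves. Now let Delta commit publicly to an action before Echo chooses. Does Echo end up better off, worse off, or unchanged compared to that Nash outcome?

Backward induction with Delta moving first.
- Zero: Echo compares 5, 6, 10 and picks Z; Delta would get 7.
- Light: Echo compares 9, 11, 3 and picks Y; Delta would get 12.
- Medium: Echo compares 12, 8, 15 and picks Z; Delta would get 5.
- Heavy: Echo compares 8, 14, 12 and picks Y; Delta would get 1.
Among 7, 12, 5, 1, the best is 12 at Light. Subgame-perfect outcome: (Light, Y) with payoffs (12, 11).
For the simultaneous game, intersect best replies.
Delta's best replies: X→Light; Y→Medium; Z→Zero.
Echo's best replies: Zero→Z; Light→Y; Medium→Z; Heavy→Y.
The unique mutual best reply is (Zero, Z), giving (7, 10).
Echo earns 11 sequentially versus 10 at the Nash outcome: better off.

better off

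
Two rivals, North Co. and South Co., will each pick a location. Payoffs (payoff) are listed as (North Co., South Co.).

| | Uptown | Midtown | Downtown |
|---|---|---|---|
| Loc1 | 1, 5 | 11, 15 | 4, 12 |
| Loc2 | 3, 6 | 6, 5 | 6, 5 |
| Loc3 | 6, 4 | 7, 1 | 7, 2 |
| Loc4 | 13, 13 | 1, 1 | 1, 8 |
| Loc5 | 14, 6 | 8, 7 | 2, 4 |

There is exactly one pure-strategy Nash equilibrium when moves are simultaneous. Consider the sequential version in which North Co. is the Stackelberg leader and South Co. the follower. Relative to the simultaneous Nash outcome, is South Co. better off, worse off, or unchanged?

Work backward from South Co.'s decision.
- Loc1 → South Co. plays Midtown (best of 5, 15, 12); North Co. gets 11.
- Loc2 → South Co. plays Uptown (best of 6, 5, 5); North Co. gets 3.
- Loc3 → South Co. plays Uptown (best of 4, 1, 2); North Co. gets 6.
- Loc4 → South Co. plays Uptown (best of 13, 1, 8); North Co. gets 13.
- Loc5 → South Co. plays Midtown (best of 6, 7, 4); North Co. gets 8.
North Co.'s induced payoffs are 11, 3, 6, 13, 8, so North Co. commits to Loc4. Subgame-perfect outcome: (Loc4, Uptown) with payoffs (13, 13).
For the simultaneous game, intersect best replies.
North Co.'s best replies: Uptown→Loc5; Midtown→Loc1; Downtown→Loc3.
South Co.'s best replies: Loc1→Midtown; Loc2→Uptown; Loc3→Uptown; Loc4→Uptown; Loc5→Midtown.
Only (Loc1, Midtown) has each player best-responding; Nash payoffs (11, 15).
South Co. earns 13 sequentially versus 15 at the Nash outcome: worse off.

worse off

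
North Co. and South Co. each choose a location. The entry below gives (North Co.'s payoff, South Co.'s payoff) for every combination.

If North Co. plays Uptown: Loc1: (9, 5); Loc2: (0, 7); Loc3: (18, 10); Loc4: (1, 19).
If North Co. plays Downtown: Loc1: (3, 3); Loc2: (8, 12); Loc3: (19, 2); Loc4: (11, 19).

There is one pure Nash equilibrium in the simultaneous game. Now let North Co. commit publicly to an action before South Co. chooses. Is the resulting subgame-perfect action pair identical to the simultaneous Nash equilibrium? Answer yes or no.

yes

Solve by backward induction (North Co. leads).
- Uptown: BR = Loc4, leader payoff 1.
- Downtown: BR = Loc4, leader payoff 11.
North Co.'s induced payoffs are 1, 11, so North Co. commits to Downtown. Subgame-perfect outcome: (Downtown, Loc4) with payoffs (11, 19).
Now find the simultaneous Nash equilibrium.
North Co.'s best replies: Loc1→Uptown; Loc2→Downtown; Loc3→Downtown; Loc4→Downtown.
South Co.'s best replies: Uptown→Loc4; Downtown→Loc4.
The unique mutual best reply is (Downtown, Loc4), giving (11, 19).
Sequential outcome (Downtown, Loc4) coincides with the Nash profile (Downtown, Loc4).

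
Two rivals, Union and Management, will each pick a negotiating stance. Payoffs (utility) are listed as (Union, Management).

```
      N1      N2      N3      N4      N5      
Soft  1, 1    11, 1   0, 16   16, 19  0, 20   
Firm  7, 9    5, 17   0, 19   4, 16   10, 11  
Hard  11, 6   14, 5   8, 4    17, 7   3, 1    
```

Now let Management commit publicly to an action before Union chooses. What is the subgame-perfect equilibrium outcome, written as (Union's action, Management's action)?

Work backward from Union's decision.
- N1 → Union plays Hard (best of 1, 7, 11); Management gets 6.
- N2 → Union plays Hard (best of 11, 5, 14); Management gets 5.
- N3 → Union plays Hard (best of 0, 0, 8); Management gets 4.
- N4 → Union plays Hard (best of 16, 4, 17); Management gets 7.
- N5 → Union plays Firm (best of 0, 10, 3); Management gets 11.
Management's induced payoffs are 6, 5, 4, 7, 11, so Management commits to N5. Subgame-perfect outcome: (Firm, N5) with payoffs (10, 11).

(Firm, N5)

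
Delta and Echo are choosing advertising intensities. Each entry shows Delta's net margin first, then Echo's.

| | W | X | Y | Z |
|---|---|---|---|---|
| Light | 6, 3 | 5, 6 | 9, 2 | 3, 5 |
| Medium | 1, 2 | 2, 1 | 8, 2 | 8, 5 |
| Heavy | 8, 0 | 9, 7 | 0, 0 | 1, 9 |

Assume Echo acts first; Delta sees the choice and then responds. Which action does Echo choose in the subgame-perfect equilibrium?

Work backward from Delta's decision.
- W: BR = Heavy, leader payoff 0.
- X: BR = Heavy, leader payoff 7.
- Y: BR = Light, leader payoff 2.
- Z: BR = Medium, leader payoff 5.
Among 0, 7, 2, 5, the best is 7 at X. Subgame-perfect outcome: (Heavy, X) with payoffs (9, 7).

X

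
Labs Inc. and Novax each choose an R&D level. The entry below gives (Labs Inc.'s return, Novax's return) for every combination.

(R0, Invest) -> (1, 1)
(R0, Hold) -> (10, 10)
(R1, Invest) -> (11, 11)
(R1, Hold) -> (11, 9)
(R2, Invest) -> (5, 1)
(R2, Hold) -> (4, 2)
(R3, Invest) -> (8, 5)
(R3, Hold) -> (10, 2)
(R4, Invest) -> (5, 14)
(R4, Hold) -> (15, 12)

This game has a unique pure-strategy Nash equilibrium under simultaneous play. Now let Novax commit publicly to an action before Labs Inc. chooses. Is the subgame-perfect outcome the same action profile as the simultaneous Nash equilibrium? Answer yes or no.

no

Labs Inc. best-responds to each possible Novax move:
- Invest: BR = R1, leader payoff 11.
- Hold: BR = R4, leader payoff 12.
Maximizing over 11, 12, Novax chooses Hold. Subgame-perfect outcome: (R4, Hold) with payoffs (15, 12).
Under simultaneous play:
Labs Inc.'s best replies: Invest→R1; Hold→R4.
Novax's best replies: R0→Hold; R1→Invest; R2→Hold; R3→Invest; R4→Invest.
Only (R1, Invest) has each player best-responding; Nash payoffs (11, 11).
Sequential outcome (R4, Hold) differs from the Nash profile (R1, Invest).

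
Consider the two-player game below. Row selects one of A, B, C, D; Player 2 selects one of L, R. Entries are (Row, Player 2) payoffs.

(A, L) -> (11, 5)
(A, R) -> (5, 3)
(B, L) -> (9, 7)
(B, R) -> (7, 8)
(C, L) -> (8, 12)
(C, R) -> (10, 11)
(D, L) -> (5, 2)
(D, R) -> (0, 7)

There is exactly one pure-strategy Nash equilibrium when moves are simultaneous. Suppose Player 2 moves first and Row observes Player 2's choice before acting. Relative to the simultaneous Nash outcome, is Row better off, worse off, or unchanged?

Row best-responds to each possible Player 2 move:
- L: Row compares 11, 9, 8, 5 and picks A; Player 2 would get 5.
- R: Row compares 5, 7, 10, 0 and picks C; Player 2 would get 11.
Player 2's induced payoffs are 5, 11, so Player 2 commits to R. Subgame-perfect outcome: (C, R) with payoffs (10, 11).
For the simultaneous game, intersect best replies.
Row's best replies: L→A; R→C.
Player 2's best replies: A→L; B→R; C→L; D→R.
Only (A, L) has each player best-responding; Nash payoffs (11, 5).
Row earns 10 sequentially versus 11 at the Nash outcome: worse off.

worse off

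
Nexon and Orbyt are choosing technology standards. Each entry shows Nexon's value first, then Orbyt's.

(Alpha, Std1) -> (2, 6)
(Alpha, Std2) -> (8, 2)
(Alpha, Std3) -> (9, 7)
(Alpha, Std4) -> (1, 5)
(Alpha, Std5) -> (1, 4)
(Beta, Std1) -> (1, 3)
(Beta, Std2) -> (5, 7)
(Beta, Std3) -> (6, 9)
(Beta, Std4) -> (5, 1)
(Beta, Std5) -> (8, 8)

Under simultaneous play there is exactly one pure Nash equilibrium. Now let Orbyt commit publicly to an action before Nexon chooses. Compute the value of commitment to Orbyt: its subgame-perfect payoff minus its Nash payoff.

Solve by backward induction (Orbyt leads).
- Std1 → Nexon plays Alpha (best of 2, 1); Orbyt gets 6.
- Std2 → Nexon plays Alpha (best of 8, 5); Orbyt gets 2.
- Std3 → Nexon plays Alpha (best of 9, 6); Orbyt gets 7.
- Std4 → Nexon plays Beta (best of 1, 5); Orbyt gets 1.
- Std5 → Nexon plays Beta (best of 1, 8); Orbyt gets 8.
Orbyt's induced payoffs are 6, 2, 7, 1, 8, so Orbyt commits to Std5. Subgame-perfect outcome: (Beta, Std5) with payoffs (8, 8).
For the simultaneous game, intersect best replies.
Nexon's best replies: Std1→Alpha; Std2→Alpha; Std3→Alpha; Std4→Beta; Std5→Beta.
Orbyt's best replies: Alpha→Std3; Beta→Std3.
The unique mutual best reply is (Alpha, Std3), giving (9, 7).
Orbyt's commitment gain: 8 − 7 = 1.

1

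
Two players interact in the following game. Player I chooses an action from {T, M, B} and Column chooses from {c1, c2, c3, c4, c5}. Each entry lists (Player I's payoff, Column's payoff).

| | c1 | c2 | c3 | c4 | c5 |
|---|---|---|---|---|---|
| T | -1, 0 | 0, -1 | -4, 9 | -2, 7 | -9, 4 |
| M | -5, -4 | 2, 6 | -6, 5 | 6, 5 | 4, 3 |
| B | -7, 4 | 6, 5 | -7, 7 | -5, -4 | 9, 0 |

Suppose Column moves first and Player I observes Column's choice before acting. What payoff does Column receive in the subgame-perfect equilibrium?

9

Player I best-responds to each possible Column move:
- c1: BR = T, leader payoff 0.
- c2: BR = B, leader payoff 5.
- c3: BR = T, leader payoff 9.
- c4: BR = M, leader payoff 5.
- c5: BR = B, leader payoff 0.
Maximizing over 0, 5, 9, 5, 0, Column chooses c3. Subgame-perfect outcome: (T, c3) with payoffs (-4, 9).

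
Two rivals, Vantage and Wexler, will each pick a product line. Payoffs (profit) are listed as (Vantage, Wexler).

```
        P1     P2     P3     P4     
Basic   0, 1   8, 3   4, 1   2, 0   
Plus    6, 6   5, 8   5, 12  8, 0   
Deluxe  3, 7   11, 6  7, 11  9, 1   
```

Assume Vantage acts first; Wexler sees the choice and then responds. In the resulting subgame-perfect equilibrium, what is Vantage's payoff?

Backward induction with Vantage moving first.
- Basic: Wexler compares 1, 3, 1, 0 and picks P2; Vantage would get 8.
- Plus: Wexler compares 6, 8, 12, 0 and picks P3; Vantage would get 5.
- Deluxe: Wexler compares 7, 6, 11, 1 and picks P3; Vantage would get 7.
Vantage's induced payoffs are 8, 5, 7, so Vantage commits to Basic. Subgame-perfect outcome: (Basic, P2) with payoffs (8, 3).

8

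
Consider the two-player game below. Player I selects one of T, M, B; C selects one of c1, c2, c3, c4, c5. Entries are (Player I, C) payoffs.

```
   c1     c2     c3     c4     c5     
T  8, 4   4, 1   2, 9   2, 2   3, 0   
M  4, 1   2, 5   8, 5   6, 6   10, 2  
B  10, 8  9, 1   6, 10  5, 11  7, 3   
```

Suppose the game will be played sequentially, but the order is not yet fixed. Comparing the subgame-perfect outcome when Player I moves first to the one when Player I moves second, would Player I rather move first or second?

If Player I leads: C's best replies are T→c3, M→c4, B→c4; Player I's induced payoffs 2, 6, 5; outcome (M, c4), payoffs (6, 6).
If C leads: Player I's best replies are c1→B, c2→B, c3→M, c4→M, c5→M; C's induced payoffs 8, 1, 5, 6, 2; outcome (B, c1), payoffs (10, 8).
Player I gets 6 moving first and 10 moving second, so Player I prefers to move second.

second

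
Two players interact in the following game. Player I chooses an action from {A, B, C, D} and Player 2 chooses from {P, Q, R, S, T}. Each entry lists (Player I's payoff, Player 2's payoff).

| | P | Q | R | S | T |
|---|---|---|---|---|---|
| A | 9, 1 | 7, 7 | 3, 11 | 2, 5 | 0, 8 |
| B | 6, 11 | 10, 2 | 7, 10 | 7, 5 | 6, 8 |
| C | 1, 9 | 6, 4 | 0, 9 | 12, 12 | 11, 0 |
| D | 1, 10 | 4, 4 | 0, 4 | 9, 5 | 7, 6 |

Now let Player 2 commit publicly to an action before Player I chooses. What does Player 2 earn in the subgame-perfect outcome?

Work backward from Player I's decision.
- P → Player I plays A (best of 9, 6, 1, 1); Player 2 gets 1.
- Q → Player I plays B (best of 7, 10, 6, 4); Player 2 gets 2.
- R → Player I plays B (best of 3, 7, 0, 0); Player 2 gets 10.
- S → Player I plays C (best of 2, 7, 12, 9); Player 2 gets 12.
- T → Player I plays C (best of 0, 6, 11, 7); Player 2 gets 0.
Maximizing over 1, 2, 10, 12, 0, Player 2 chooses S. Subgame-perfect outcome: (C, S) with payoffs (12, 12).

12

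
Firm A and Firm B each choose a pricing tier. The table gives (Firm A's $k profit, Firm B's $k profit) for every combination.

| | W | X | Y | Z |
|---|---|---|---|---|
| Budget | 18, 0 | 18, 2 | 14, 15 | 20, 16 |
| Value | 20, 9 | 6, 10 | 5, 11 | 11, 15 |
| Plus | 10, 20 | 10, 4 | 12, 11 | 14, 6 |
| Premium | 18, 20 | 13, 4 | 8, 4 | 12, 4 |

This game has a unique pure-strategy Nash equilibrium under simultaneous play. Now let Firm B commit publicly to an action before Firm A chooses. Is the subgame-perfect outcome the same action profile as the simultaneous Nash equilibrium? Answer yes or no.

Work backward from Firm A's decision.
- W → Firm A plays Value (best of 18, 20, 10, 18); Firm B gets 9.
- X → Firm A plays Budget (best of 18, 6, 10, 13); Firm B gets 2.
- Y → Firm A plays Budget (best of 14, 5, 12, 8); Firm B gets 15.
- Z → Firm A plays Budget (best of 20, 11, 14, 12); Firm B gets 16.
Among 9, 2, 15, 16, the best is 16 at Z. Subgame-perfect outcome: (Budget, Z) with payoffs (20, 16).
Under simultaneous play:
Firm A's best replies: W→Value; X→Budget; Y→Budget; Z→Budget.
Firm B's best replies: Budget→Z; Value→Z; Plus→W; Premium→W.
Only (Budget, Z) has each player best-responding; Nash payoffs (20, 16).
Sequential outcome (Budget, Z) coincides with the Nash profile (Budget, Z).

yes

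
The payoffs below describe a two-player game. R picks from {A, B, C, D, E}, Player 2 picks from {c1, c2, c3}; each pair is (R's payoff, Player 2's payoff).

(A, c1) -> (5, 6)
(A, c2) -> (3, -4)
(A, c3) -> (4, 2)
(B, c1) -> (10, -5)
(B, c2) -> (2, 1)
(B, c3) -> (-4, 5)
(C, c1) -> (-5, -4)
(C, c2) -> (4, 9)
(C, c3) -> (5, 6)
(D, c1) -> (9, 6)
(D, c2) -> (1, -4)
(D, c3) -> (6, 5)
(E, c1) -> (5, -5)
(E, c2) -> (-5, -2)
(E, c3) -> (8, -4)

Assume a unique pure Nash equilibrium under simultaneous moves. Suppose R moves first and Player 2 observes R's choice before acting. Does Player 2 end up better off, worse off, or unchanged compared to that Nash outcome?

worse off

Player 2 best-responds to each possible R move:
- A: BR = c1, leader payoff 5.
- B: BR = c3, leader payoff -4.
- C: BR = c2, leader payoff 4.
- D: BR = c1, leader payoff 9.
- E: BR = c2, leader payoff -5.
Maximizing over 5, -4, 4, 9, -5, R chooses D. Subgame-perfect outcome: (D, c1) with payoffs (9, 6).
Under simultaneous play:
R's best replies: c1→B; c2→C; c3→E.
Player 2's best replies: A→c1; B→c3; C→c2; D→c1; E→c2.
Only (C, c2) has each player best-responding; Nash payoffs (4, 9).
Player 2 earns 6 sequentially versus 9 at the Nash outcome: worse off.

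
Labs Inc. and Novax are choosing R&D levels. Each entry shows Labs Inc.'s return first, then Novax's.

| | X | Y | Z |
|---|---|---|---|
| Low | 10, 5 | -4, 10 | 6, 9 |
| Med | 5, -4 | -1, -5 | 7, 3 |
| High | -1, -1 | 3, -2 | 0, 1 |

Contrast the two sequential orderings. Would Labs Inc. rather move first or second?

second

If Labs Inc. leads: Novax's best replies are Low→Y, Med→Z, High→Z; Labs Inc.'s induced payoffs -4, 7, 0; outcome (Med, Z), payoffs (7, 3).
If Novax leads: Labs Inc.'s best replies are X→Low, Y→High, Z→Med; Novax's induced payoffs 5, -2, 3; outcome (Low, X), payoffs (10, 5).
Labs Inc. gets 7 moving first and 10 moving second, so Labs Inc. prefers to move second.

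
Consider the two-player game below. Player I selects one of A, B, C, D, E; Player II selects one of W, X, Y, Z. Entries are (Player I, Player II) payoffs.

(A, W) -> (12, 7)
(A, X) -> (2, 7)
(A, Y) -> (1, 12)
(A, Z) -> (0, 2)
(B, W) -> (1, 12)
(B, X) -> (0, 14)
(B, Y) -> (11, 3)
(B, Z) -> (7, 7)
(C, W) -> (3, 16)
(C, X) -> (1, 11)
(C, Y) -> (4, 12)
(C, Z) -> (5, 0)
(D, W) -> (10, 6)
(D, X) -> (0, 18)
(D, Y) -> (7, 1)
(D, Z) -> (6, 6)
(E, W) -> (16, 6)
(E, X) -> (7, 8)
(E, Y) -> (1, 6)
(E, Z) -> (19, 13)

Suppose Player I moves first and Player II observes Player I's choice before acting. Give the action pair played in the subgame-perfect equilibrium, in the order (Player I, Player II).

Backward induction with Player I moving first.
- A: Player II compares 7, 7, 12, 2 and picks Y; Player I would get 1.
- B: Player II compares 12, 14, 3, 7 and picks X; Player I would get 0.
- C: Player II compares 16, 11, 12, 0 and picks W; Player I would get 3.
- D: Player II compares 6, 18, 1, 6 and picks X; Player I would get 0.
- E: Player II compares 6, 8, 6, 13 and picks Z; Player I would get 19.
Player I's induced payoffs are 1, 0, 3, 0, 19, so Player I commits to E. Subgame-perfect outcome: (E, Z) with payoffs (19, 13).

(E, Z)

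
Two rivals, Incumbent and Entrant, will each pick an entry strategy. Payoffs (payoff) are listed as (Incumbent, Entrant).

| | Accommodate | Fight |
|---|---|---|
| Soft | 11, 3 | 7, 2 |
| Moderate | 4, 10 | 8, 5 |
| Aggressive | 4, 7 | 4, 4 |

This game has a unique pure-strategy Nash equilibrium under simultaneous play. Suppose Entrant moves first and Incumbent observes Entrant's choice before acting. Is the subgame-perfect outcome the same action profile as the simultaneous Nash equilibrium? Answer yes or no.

no

Solve by backward induction (Entrant leads).
- Accommodate → Incumbent plays Soft (best of 11, 4, 4); Entrant gets 3.
- Fight → Incumbent plays Moderate (best of 7, 8, 4); Entrant gets 5.
Maximizing over 3, 5, Entrant chooses Fight. Subgame-perfect outcome: (Moderate, Fight) with payoffs (8, 5).
Under simultaneous play:
Incumbent's best replies: Accommodate→Soft; Fight→Moderate.
Entrant's best replies: Soft→Accommodate; Moderate→Accommodate; Aggressive→Accommodate.
The unique mutual best reply is (Soft, Accommodate), giving (11, 3).
Sequential outcome (Moderate, Fight) differs from the Nash profile (Soft, Accommodate).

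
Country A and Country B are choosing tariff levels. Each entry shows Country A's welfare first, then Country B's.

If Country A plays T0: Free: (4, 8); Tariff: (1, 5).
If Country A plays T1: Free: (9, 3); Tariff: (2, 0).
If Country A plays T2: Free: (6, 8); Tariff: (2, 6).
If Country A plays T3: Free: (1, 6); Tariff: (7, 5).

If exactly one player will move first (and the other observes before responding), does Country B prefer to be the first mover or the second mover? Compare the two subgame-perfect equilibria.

If Country A leads: Country B's best replies are T0→Free, T1→Free, T2→Free, T3→Free; Country A's induced payoffs 4, 9, 6, 1; outcome (T1, Free), payoffs (9, 3).
If Country B leads: Country A's best replies are Free→T1, Tariff→T3; Country B's induced payoffs 3, 5; outcome (T3, Tariff), payoffs (7, 5).
Country B gets 5 moving first and 3 moving second, so Country B prefers to move first.

first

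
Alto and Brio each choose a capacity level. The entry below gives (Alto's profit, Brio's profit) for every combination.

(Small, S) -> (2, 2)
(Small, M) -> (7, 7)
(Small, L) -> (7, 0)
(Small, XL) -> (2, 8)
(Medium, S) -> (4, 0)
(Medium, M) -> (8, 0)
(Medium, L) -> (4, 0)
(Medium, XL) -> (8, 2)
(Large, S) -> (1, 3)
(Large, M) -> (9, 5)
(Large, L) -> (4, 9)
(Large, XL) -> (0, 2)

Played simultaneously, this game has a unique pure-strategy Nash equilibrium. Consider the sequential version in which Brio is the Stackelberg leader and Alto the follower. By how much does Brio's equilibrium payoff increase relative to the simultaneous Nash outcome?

3

Backward induction with Brio moving first.
- S: BR = Medium, leader payoff 0.
- M: BR = Large, leader payoff 5.
- L: BR = Small, leader payoff 0.
- XL: BR = Medium, leader payoff 2.
Among 0, 5, 0, 2, the best is 5 at M. Subgame-perfect outcome: (Large, M) with payoffs (9, 5).
Under simultaneous play:
Alto's best replies: S→Medium; M→Large; L→Small; XL→Medium.
Brio's best replies: Small→XL; Medium→XL; Large→L.
The unique mutual best reply is (Medium, XL), giving (8, 2).
Brio's commitment gain: 5 − 2 = 3.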